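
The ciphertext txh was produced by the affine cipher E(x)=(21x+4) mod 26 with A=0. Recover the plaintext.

xrp

The inverse of 21 mod 26 is 5, since 21·5=105≡1. Apply D(y)=5·(y−4) mod 26:
t(19): 5·(19−4)=75≡23 → x
x(23): 5·(23−4)=95≡17 → r
h(7): 5·(7−4)=15 → p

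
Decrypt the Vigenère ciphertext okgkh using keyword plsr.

Repeat the key across the ciphertext: plsrp
o(14)−p(15): -1≡25 → z
k(10)−l(11): -1≡25 → z
g(6)−s(18): -12≡14 → o
k(10)−r(17): -7≡19 → t
h(7)−p(15): -8≡18 → s

zzots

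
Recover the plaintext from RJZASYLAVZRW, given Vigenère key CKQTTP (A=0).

Repeat the key across the ciphertext: CKQTTPCKQTTP
R(17)−C(2): 15 → P
J(9)−K(10): -1≡25 → Z
Z(25)−Q(16): 9 → J
A(0)−T(19): -19≡7 → H
S(18)−T(19): -1≡25 → Z
Y(24)−P(15): 9 → J
L(11)−C(2): 9 → J
A(0)−K(10): -10≡16 → Q
V(21)−Q(16): 5 → F
Z(25)−T(19): 6 → G
R(17)−T(19): -2≡24 → Y
W(22)−P(15): 7 → H

PZJHZJJQFGYH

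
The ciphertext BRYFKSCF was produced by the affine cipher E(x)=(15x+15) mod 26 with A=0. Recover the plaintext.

GOLIRVNI

The inverse of 15 mod 26 is 7, since 15·7=105≡1. Apply D(y)=7·(y−15) mod 26:
B(1): 7·(1−15)=-98≡6 → G
R(17): 7·(17−15)=14 → O
Y(24): 7·(24−15)=63≡11 → L
F(5): 7·(5−15)=-70≡8 → I
K(10): 7·(10−15)=-35≡17 → R
S(18): 7·(18−15)=21 → V
C(2): 7·(2−15)=-91≡13 → N
F(5): 7·(5−15)=-70≡8 → I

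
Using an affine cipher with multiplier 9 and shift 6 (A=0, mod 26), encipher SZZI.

MXXA

S(18): 9·18+6=168≡12 → M
Z(25): 9·25+6=231≡23 → X
Z(25): 9·25+6=231≡23 → X
I(8): 9·8+6=78≡0 → A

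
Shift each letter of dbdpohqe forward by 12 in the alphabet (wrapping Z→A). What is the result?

pnpbatcq

d(3): 3+12=15 → p
b(1): 1+12=13 → n
d(3): 3+12=15 → p
p(15): 15+12=27≡1 → b
o(14): 14+12=26≡0 → a
h(7): 7+12=19 → t
q(16): 16+12=28≡2 → c
e(4): 4+12=16 → q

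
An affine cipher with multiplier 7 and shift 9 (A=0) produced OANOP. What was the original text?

The inverse of 7 mod 26 is 15, since 7·15=105≡1. Apply D(y)=15·(y−9) mod 26:
O(14): 15·(14−9)=75≡23 → X
A(0): 15·(0−9)=-135≡21 → V
N(13): 15·(13−9)=60≡8 → I
O(14): 15·(14−9)=75≡23 → X
P(15): 15·(15−9)=90≡12 → M

XVIXM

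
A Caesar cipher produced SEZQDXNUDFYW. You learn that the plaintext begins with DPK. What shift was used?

15

From the crib: S(18)−D(3)=15, so the shift is 15.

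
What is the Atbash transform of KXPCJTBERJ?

PCKXQGYVIQ

K(10) → P(15)
X(23) → C(2)
P(15) → K(10)
C(2) → X(23)
J(9) → Q(16)
T(19) → G(6)
B(1) → Y(24)
E(4) → V(21)
R(17) → I(8)
J(9) → Q(16)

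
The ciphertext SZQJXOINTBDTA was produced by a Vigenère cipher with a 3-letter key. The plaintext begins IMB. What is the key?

Subtract each crib letter from the matching ciphertext letter (mod 26):
S(18)−I(8)=10 → K
Z(25)−M(12)=13 → N
Q(16)−B(1)=15 → P

KNP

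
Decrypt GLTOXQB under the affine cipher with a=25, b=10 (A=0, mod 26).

The inverse of 25 mod 26 is 25, since 25·25=625≡1. Apply D(y)=25·(y−10) mod 26:
G(6): 25·(6−10)=-100≡4 → E
L(11): 25·(11−10)=25 → Z
T(19): 25·(19−10)=225≡17 → R
O(14): 25·(14−10)=100≡22 → W
X(23): 25·(23−10)=325≡13 → N
Q(16): 25·(16−10)=150≡20 → U
B(1): 25·(1−10)=-225≡9 → J

EZRWNUJ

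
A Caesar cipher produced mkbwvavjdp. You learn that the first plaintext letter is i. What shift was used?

4

From the crib: m(12)−i(8)=4, so the shift is 4.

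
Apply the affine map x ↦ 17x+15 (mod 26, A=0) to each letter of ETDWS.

E(4): 17·4+15=83≡5 → F
T(19): 17·19+15=338≡0 → A
D(3): 17·3+15=66≡14 → O
W(22): 17·22+15=389≡25 → Z
S(18): 17·18+15=321≡9 → J

FAOZJ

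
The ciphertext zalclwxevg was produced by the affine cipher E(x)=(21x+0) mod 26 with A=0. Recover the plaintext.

vadkdglube

The inverse of 21 mod 26 is 5, since 21·5=105≡1. Apply D(y)=5·(y−0) mod 26:
z(25): 5·(25−0)=125≡21 → v
a(0): 5·(0−0)=0 → a
l(11): 5·(11−0)=55≡3 → d
c(2): 5·(2−0)=10 → k
l(11): 5·(11−0)=55≡3 → d
w(22): 5·(22−0)=110≡6 → g
x(23): 5·(23−0)=115≡11 → l
e(4): 5·(4−0)=20 → u
v(21): 5·(21−0)=105≡1 → b
g(6): 5·(6−0)=30≡4 → e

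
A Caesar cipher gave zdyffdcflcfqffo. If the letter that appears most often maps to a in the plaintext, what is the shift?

The most frequent ciphertext letter is f (appears 6 times).
f is position 5; a is position 0.
Shift = 5.

5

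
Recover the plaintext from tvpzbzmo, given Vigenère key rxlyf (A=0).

cyebwipd

Repeat the key across the ciphertext: rxlyfrxl
t(19)−r(17): 2 → c
v(21)−x(23): -2≡24 → y
p(15)−l(11): 4 → e
z(25)−y(24): 1 → b
b(1)−f(5): -4≡22 → w
z(25)−r(17): 8 → i
m(12)−x(23): -11≡15 → p
o(14)−l(11): 3 → d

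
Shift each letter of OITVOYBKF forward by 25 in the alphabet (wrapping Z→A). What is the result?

NHSUNXAJE

O(14): 14+25=39≡13 → N
I(8): 8+25=33≡7 → H
T(19): 19+25=44≡18 → S
V(21): 21+25=46≡20 → U
O(14): 14+25=39≡13 → N
Y(24): 24+25=49≡23 → X
B(1): 1+25=26≡0 → A
K(10): 10+25=35≡9 → J
F(5): 5+25=30≡4 → E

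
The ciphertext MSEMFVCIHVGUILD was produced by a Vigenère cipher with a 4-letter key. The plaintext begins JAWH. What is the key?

Subtract each crib letter from the matching ciphertext letter (mod 26):
M(12)−J(9)=3 → D
S(18)−A(0)=18 → S
E(4)−W(22)=-18≡8 → I
M(12)−H(7)=5 → F

DSIF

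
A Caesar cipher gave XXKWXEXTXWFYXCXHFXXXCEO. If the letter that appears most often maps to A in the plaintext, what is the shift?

23

The most frequent ciphertext letter is X (appears 10 times).
X is position 23; A is position 0.
Shift = 23.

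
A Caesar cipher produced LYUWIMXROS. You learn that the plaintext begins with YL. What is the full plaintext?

YLHJVZKEBF

From the crib: L(11)−Y(24)=-13≡13, so the shift is 13.
Subtract 13 from each ciphertext letter:
L(11): 11−13=-2≡24 → Y
Y(24): 24−13=11 → L
U(20): 20−13=7 → H
W(22): 22−13=9 → J
I(8): 8−13=-5≡21 → V
M(12): 12−13=-1≡25 → Z
X(23): 23−13=10 → K
R(17): 17−13=4 → E
O(14): 14−13=1 → B
S(18): 18−13=5 → F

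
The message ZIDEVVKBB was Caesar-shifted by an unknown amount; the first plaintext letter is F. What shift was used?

From the crib: Z(25)−F(5)=20, so the shift is 20.

20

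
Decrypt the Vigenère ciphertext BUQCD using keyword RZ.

KVZDM

Repeat the key across the ciphertext: RZRZR
B(1)−R(17): -16≡10 → K
U(20)−Z(25): -5≡21 → V
Q(16)−R(17): -1≡25 → Z
C(2)−Z(25): -23≡3 → D
D(3)−R(17): -14≡12 → M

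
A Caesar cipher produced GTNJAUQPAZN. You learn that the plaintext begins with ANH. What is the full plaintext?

ANHDUOKJUTH

From the crib: G(6)−A(0)=6, so the shift is 6.
Subtract 6 from each ciphertext letter:
G(6): 6−6=0 → A
T(19): 19−6=13 → N
N(13): 13−6=7 → H
J(9): 9−6=3 → D
A(0): 0−6=-6≡20 → U
U(20): 20−6=14 → O
Q(16): 16−6=10 → K
P(15): 15−6=9 → J
A(0): 0−6=-6≡20 → U
Z(25): 25−6=19 → T
N(13): 13−6=7 → H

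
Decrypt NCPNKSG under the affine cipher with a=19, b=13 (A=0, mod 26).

AJWATDB

The inverse of 19 mod 26 is 11, since 19·11=209≡1. Apply D(y)=11·(y−13) mod 26:
N(13): 11·(13−13)=0 → A
C(2): 11·(2−13)=-121≡9 → J
P(15): 11·(15−13)=22 → W
N(13): 11·(13−13)=0 → A
K(10): 11·(10−13)=-33≡19 → T
S(18): 11·(18−13)=55≡3 → D
G(6): 11·(6−13)=-77≡1 → B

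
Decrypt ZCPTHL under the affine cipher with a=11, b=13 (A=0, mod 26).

UZMKQO

The inverse of 11 mod 26 is 19, since 11·19=209≡1. Apply D(y)=19·(y−13) mod 26:
Z(25): 19·(25−13)=228≡20 → U
C(2): 19·(2−13)=-209≡25 → Z
P(15): 19·(15−13)=38≡12 → M
T(19): 19·(19−13)=114≡10 → K
H(7): 19·(7−13)=-114≡16 → Q
L(11): 19·(11−13)=-38≡14 → O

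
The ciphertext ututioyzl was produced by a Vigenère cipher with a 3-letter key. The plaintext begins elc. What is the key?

qis

Subtract each crib letter from the matching ciphertext letter (mod 26):
u(20)−e(4)=16 → q
t(19)−l(11)=8 → i
u(20)−c(2)=18 → s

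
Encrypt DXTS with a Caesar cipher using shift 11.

D(3): 3+11=14 → O
X(23): 23+11=34≡8 → I
T(19): 19+11=30≡4 → E
S(18): 18+11=29≡3 → D

OIED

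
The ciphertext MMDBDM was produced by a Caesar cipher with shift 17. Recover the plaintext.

VVMKMV

M(12): 12−17=-5≡21 → V
M(12): 12−17=-5≡21 → V
D(3): 3−17=-14≡12 → M
B(1): 1−17=-16≡10 → K
D(3): 3−17=-14≡12 → M
M(12): 12−17=-5≡21 → V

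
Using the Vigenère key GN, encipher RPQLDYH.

Repeat the key across the message: GNGNGNG
R(17)+G(6): 23 → X
P(15)+N(13): 28≡2 → C
Q(16)+G(6): 22 → W
L(11)+N(13): 24 → Y
D(3)+G(6): 9 → J
Y(24)+N(13): 37≡11 → L
H(7)+G(6): 13 → N

XCWYJLN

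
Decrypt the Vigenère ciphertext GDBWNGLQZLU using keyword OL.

Repeat the key across the ciphertext: OLOLOLOLOLO
G(6)−O(14): -8≡18 → S
D(3)−L(11): -8≡18 → S
B(1)−O(14): -13≡13 → N
W(22)−L(11): 11 → L
N(13)−O(14): -1≡25 → Z
G(6)−L(11): -5≡21 → V
L(11)−O(14): -3≡23 → X
Q(16)−L(11): 5 → F
Z(25)−O(14): 11 → L
L(11)−L(11): 0 → A
U(20)−O(14): 6 → G

SSNLZVXFLAG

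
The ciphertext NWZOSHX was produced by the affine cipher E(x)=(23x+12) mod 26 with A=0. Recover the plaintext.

RONIYTF

The inverse of 23 mod 26 is 17, since 23·17=391≡1. Apply D(y)=17·(y−12) mod 26:
N(13): 17·(13−12)=17 → R
W(22): 17·(22−12)=170≡14 → O
Z(25): 17·(25−12)=221≡13 → N
O(14): 17·(14−12)=34≡8 → I
S(18): 17·(18−12)=102≡24 → Y
H(7): 17·(7−12)=-85≡19 → T
X(23): 17·(23−12)=187≡5 → F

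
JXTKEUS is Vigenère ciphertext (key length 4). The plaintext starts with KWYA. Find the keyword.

Subtract each crib letter from the matching ciphertext letter (mod 26):
J(9)−K(10)=-1≡25 → Z
X(23)−W(22)=1 → B
T(19)−Y(24)=-5≡21 → V
K(10)−A(0)=10 → K

ZBVK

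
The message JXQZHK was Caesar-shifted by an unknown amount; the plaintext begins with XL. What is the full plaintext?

XLENVY

From the crib: J(9)−X(23)=-14≡12, so the shift is 12.
Subtract 12 from each ciphertext letter:
J(9): 9−12=-3≡23 → X
X(23): 23−12=11 → L
Q(16): 16−12=4 → E
Z(25): 25−12=13 → N
H(7): 7−12=-5≡21 → V
K(10): 10−12=-2≡24 → Y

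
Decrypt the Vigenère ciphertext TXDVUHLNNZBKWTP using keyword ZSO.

Repeat the key across the ciphertext: ZSOZSOZSOZSOZSO
T(19)−Z(25): -6≡20 → U
X(23)−S(18): 5 → F
D(3)−O(14): -11≡15 → P
V(21)−Z(25): -4≡22 → W
U(20)−S(18): 2 → C
H(7)−O(14): -7≡19 → T
L(11)−Z(25): -14≡12 → M
N(13)−S(18): -5≡21 → V
N(13)−O(14): -1≡25 → Z
Z(25)−Z(25): 0 → A
B(1)−S(18): -17≡9 → J
K(10)−O(14): -4≡22 → W
W(22)−Z(25): -3≡23 → X
T(19)−S(18): 1 → B
P(15)−O(14): 1 → B

UFPWCTMVZAJWXBB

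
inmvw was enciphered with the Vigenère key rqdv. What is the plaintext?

Repeat the key across the ciphertext: rqdvr
i(8)−r(17): -9≡17 → r
n(13)−q(16): -3≡23 → x
m(12)−d(3): 9 → j
v(21)−v(21): 0 → a
w(22)−r(17): 5 → f

rxjaf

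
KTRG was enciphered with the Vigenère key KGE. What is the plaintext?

ANNW

Repeat the key across the ciphertext: KGEK
K(10)−K(10): 0 → A
T(19)−G(6): 13 → N
R(17)−E(4): 13 → N
G(6)−K(10): -4≡22 → W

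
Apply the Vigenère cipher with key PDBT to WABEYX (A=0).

LDCXNA

Repeat the key across the message: PDBTPD
W(22)+P(15): 37≡11 → L
A(0)+D(3): 3 → D
B(1)+B(1): 2 → C
E(4)+T(19): 23 → X
Y(24)+P(15): 39≡13 → N
X(23)+D(3): 26≡0 → A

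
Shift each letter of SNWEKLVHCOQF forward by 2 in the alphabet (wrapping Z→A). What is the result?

UPYGMNXJEQSH

S(18): 18+2=20 → U
N(13): 13+2=15 → P
W(22): 22+2=24 → Y
E(4): 4+2=6 → G
K(10): 10+2=12 → M
L(11): 11+2=13 → N
V(21): 21+2=23 → X
H(7): 7+2=9 → J
C(2): 2+2=4 → E
O(14): 14+2=16 → Q
Q(16): 16+2=18 → S
F(5): 5+2=7 → H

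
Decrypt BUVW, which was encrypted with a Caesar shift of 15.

B(1): 1−15=-14≡12 → M
U(20): 20−15=5 → F
V(21): 21−15=6 → G
W(22): 22−15=7 → H

MFGH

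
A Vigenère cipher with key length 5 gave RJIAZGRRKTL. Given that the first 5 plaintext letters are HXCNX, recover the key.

KMGNC

Subtract each crib letter from the matching ciphertext letter (mod 26):
R(17)−H(7)=10 → K
J(9)−X(23)=-14≡12 → M
I(8)−C(2)=6 → G
A(0)−N(13)=-13≡13 → N
Z(25)−X(23)=2 → C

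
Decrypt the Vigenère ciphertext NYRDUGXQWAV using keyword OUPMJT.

Repeat the key across the ciphertext: OUPMJTOUPMJ
N(13)−O(14): -1≡25 → Z
Y(24)−U(20): 4 → E
R(17)−P(15): 2 → C
D(3)−M(12): -9≡17 → R
U(20)−J(9): 11 → L
G(6)−T(19): -13≡13 → N
X(23)−O(14): 9 → J
Q(16)−U(20): -4≡22 → W
W(22)−P(15): 7 → H
A(0)−M(12): -12≡14 → O
V(21)−J(9): 12 → M

ZECRLNJWHOM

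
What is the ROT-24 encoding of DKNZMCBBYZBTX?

D(3): 3+24=27≡1 → B
K(10): 10+24=34≡8 → I
N(13): 13+24=37≡11 → L
Z(25): 25+24=49≡23 → X
M(12): 12+24=36≡10 → K
C(2): 2+24=26≡0 → A
B(1): 1+24=25 → Z
B(1): 1+24=25 → Z
Y(24): 24+24=48≡22 → W
Z(25): 25+24=49≡23 → X
B(1): 1+24=25 → Z
T(19): 19+24=43≡17 → R
X(23): 23+24=47≡21 → V

BILXKAZZWXZRV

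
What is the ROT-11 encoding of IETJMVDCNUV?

TPEUXGONYFG

I(8): 8+11=19 → T
E(4): 4+11=15 → P
T(19): 19+11=30≡4 → E
J(9): 9+11=20 → U
M(12): 12+11=23 → X
V(21): 21+11=32≡6 → G
D(3): 3+11=14 → O
C(2): 2+11=13 → N
N(13): 13+11=24 → Y
U(20): 20+11=31≡5 → F
V(21): 21+11=32≡6 → G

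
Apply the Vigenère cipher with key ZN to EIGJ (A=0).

DVFW

Repeat the key across the message: ZNZN
E(4)+Z(25): 29≡3 → D
I(8)+N(13): 21 → V
G(6)+Z(25): 31≡5 → F
J(9)+N(13): 22 → W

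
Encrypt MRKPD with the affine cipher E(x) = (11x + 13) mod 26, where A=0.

PSTWU

M(12): 11·12+13=145≡15 → P
R(17): 11·17+13=200≡18 → S
K(10): 11·10+13=123≡19 → T
P(15): 11·15+13=178≡22 → W
D(3): 11·3+13=46≡20 → U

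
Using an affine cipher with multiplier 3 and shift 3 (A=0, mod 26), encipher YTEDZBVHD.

XIPMAGOYM

Y(24): 3·24+3=75≡23 → X
T(19): 3·19+3=60≡8 → I
E(4): 3·4+3=15 → P
D(3): 3·3+3=12 → M
Z(25): 3·25+3=78≡0 → A
B(1): 3·1+3=6 → G
V(21): 3·21+3=66≡14 → O
H(7): 3·7+3=24 → Y
D(3): 3·3+3=12 → M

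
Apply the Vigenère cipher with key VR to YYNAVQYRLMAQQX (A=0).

Repeat the key across the message: VRVRVRVRVRVRVR
Y(24)+V(21): 45≡19 → T
Y(24)+R(17): 41≡15 → P
N(13)+V(21): 34≡8 → I
A(0)+R(17): 17 → R
V(21)+V(21): 42≡16 → Q
Q(16)+R(17): 33≡7 → H
Y(24)+V(21): 45≡19 → T
R(17)+R(17): 34≡8 → I
L(11)+V(21): 32≡6 → G
M(12)+R(17): 29≡3 → D
A(0)+V(21): 21 → V
Q(16)+R(17): 33≡7 → H
Q(16)+V(21): 37≡11 → L
X(23)+R(17): 40≡14 → O

TPIRQHTIGDVHLO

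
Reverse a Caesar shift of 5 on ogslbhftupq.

jbngwcaopkl

o(14): 14−5=9 → j
g(6): 6−5=1 → b
s(18): 18−5=13 → n
l(11): 11−5=6 → g
b(1): 1−5=-4≡22 → w
h(7): 7−5=2 → c
f(5): 5−5=0 → a
t(19): 19−5=14 → o
u(20): 20−5=15 → p
p(15): 15−5=10 → k
q(16): 16−5=11 → l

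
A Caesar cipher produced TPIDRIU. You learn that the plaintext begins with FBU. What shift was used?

From the crib: T(19)−F(5)=14, so the shift is 14.

14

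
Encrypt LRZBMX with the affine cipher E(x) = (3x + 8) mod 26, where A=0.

PHFLSZ

L(11): 3·11+8=41≡15 → P
R(17): 3·17+8=59≡7 → H
Z(25): 3·25+8=83≡5 → F
B(1): 3·1+8=11 → L
M(12): 3·12+8=44≡18 → S
X(23): 3·23+8=77≡25 → Z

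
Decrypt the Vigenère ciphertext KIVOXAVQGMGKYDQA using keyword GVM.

Repeat the key across the ciphertext: GVMGVMGVMGVMGVMG
K(10)−G(6): 4 → E
I(8)−V(21): -13≡13 → N
V(21)−M(12): 9 → J
O(14)−G(6): 8 → I
X(23)−V(21): 2 → C
A(0)−M(12): -12≡14 → O
V(21)−G(6): 15 → P
Q(16)−V(21): -5≡21 → V
G(6)−M(12): -6≡20 → U
M(12)−G(6): 6 → G
G(6)−V(21): -15≡11 → L
K(10)−M(12): -2≡24 → Y
Y(24)−G(6): 18 → S
D(3)−V(21): -18≡8 → I
Q(16)−M(12): 4 → E
A(0)−G(6): -6≡20 → U

ENJICOPVUGLYSIEU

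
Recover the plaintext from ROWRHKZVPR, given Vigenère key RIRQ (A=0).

Repeat the key across the ciphertext: RIRQRIRQRI
R(17)−R(17): 0 → A
O(14)−I(8): 6 → G
W(22)−R(17): 5 → F
R(17)−Q(16): 1 → B
H(7)−R(17): -10≡16 → Q
K(10)−I(8): 2 → C
Z(25)−R(17): 8 → I
V(21)−Q(16): 5 → F
P(15)−R(17): -2≡24 → Y
R(17)−I(8): 9 → J

AGFBQCIFYJ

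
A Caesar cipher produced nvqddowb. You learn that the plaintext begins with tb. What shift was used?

From the crib: n(13)−t(19)=-6≡20, so the shift is 20.

20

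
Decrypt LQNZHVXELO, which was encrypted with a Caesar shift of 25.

L(11): 11−25=-14≡12 → M
Q(16): 16−25=-9≡17 → R
N(13): 13−25=-12≡14 → O
Z(25): 25−25=0 → A
H(7): 7−25=-18≡8 → I
V(21): 21−25=-4≡22 → W
X(23): 23−25=-2≡24 → Y
E(4): 4−25=-21≡5 → F
L(11): 11−25=-14≡12 → M
O(14): 14−25=-11≡15 → P

MROAIWYFMP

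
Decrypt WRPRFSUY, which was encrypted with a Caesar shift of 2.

UPNPDQSW

W(22): 22−2=20 → U
R(17): 17−2=15 → P
P(15): 15−2=13 → N
R(17): 17−2=15 → P
F(5): 5−2=3 → D
S(18): 18−2=16 → Q
U(20): 20−2=18 → S
Y(24): 24−2=22 → W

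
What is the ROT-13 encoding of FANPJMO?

SNACWZB

F(5): 5+13=18 → S
A(0): 0+13=13 → N
N(13): 13+13=26≡0 → A
P(15): 15+13=28≡2 → C
J(9): 9+13=22 → W
M(12): 12+13=25 → Z
O(14): 14+13=27≡1 → B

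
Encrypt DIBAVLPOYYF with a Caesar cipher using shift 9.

MRKJEUYXHHO

D(3): 3+9=12 → M
I(8): 8+9=17 → R
B(1): 1+9=10 → K
A(0): 0+9=9 → J
V(21): 21+9=30≡4 → E
L(11): 11+9=20 → U
P(15): 15+9=24 → Y
O(14): 14+9=23 → X
Y(24): 24+9=33≡7 → H
Y(24): 24+9=33≡7 → H
F(5): 5+9=14 → O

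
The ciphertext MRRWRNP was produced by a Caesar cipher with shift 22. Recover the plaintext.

M(12): 12−22=-10≡16 → Q
R(17): 17−22=-5≡21 → V
R(17): 17−22=-5≡21 → V
W(22): 22−22=0 → A
R(17): 17−22=-5≡21 → V
N(13): 13−22=-9≡17 → R
P(15): 15−22=-7≡19 → T

QVVAVRT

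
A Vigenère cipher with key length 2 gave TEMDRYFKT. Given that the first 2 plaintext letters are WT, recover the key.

XL

Subtract each crib letter from the matching ciphertext letter (mod 26):
T(19)−W(22)=-3≡23 → X
E(4)−T(19)=-15≡11 → L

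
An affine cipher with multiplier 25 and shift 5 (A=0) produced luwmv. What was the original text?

uljtk

The inverse of 25 mod 26 is 25, since 25·25=625≡1. Apply D(y)=25·(y−5) mod 26:
l(11): 25·(11−5)=150≡20 → u
u(20): 25·(20−5)=375≡11 → l
w(22): 25·(22−5)=425≡9 → j
m(12): 25·(12−5)=175≡19 → t
v(21): 25·(21−5)=400≡10 → k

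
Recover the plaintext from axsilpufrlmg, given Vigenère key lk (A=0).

Repeat the key across the ciphertext: lklklklklklk
a(0)−l(11): -11≡15 → p
x(23)−k(10): 13 → n
s(18)−l(11): 7 → h
i(8)−k(10): -2≡24 → y
l(11)−l(11): 0 → a
p(15)−k(10): 5 → f
u(20)−l(11): 9 → j
f(5)−k(10): -5≡21 → v
r(17)−l(11): 6 → g
l(11)−k(10): 1 → b
m(12)−l(11): 1 → b
g(6)−k(10): -4≡22 → w

pnhyafjvgbbw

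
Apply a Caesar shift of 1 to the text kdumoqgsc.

levnprhtd

k(10): 10+1=11 → l
d(3): 3+1=4 → e
u(20): 20+1=21 → v
m(12): 12+1=13 → n
o(14): 14+1=15 → p
q(16): 16+1=17 → r
g(6): 6+1=7 → h
s(18): 18+1=19 → t
c(2): 2+1=3 → d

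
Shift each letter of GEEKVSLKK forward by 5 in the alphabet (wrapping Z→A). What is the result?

LJJPAXQPP

G(6): 6+5=11 → L
E(4): 4+5=9 → J
E(4): 4+5=9 → J
K(10): 10+5=15 → P
V(21): 21+5=26≡0 → A
S(18): 18+5=23 → X
L(11): 11+5=16 → Q
K(10): 10+5=15 → P
K(10): 10+5=15 → P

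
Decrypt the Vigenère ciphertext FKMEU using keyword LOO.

Repeat the key across the ciphertext: LOOLO
F(5)−L(11): -6≡20 → U
K(10)−O(14): -4≡22 → W
M(12)−O(14): -2≡24 → Y
E(4)−L(11): -7≡19 → T
U(20)−O(14): 6 → G

UWYTG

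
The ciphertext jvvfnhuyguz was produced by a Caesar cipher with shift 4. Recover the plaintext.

frrbjdqucqv

j(9): 9−4=5 → f
v(21): 21−4=17 → r
v(21): 21−4=17 → r
f(5): 5−4=1 → b
n(13): 13−4=9 → j
h(7): 7−4=3 → d
u(20): 20−4=16 → q
y(24): 24−4=20 → u
g(6): 6−4=2 → c
u(20): 20−4=16 → q
z(25): 25−4=21 → v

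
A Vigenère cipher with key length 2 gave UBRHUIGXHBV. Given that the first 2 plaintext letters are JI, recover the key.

LT

Subtract each crib letter from the matching ciphertext letter (mod 26):
U(20)−J(9)=11 → L
B(1)−I(8)=-7≡19 → T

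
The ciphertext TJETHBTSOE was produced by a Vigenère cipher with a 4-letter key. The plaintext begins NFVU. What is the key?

GEJZ

Subtract each crib letter from the matching ciphertext letter (mod 26):
T(19)−N(13)=6 → G
J(9)−F(5)=4 → E
E(4)−V(21)=-17≡9 → J
T(19)−U(20)=-1≡25 → Z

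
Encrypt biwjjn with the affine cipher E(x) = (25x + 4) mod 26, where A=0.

dwivvr

b(1): 25·1+4=29≡3 → d
i(8): 25·8+4=204≡22 → w
w(22): 25·22+4=554≡8 → i
j(9): 25·9+4=229≡21 → v
j(9): 25·9+4=229≡21 → v
n(13): 25·13+4=329≡17 → r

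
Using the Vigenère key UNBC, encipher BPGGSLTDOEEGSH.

Repeat the key across the message: UNBCUNBCUNBCUN
B(1)+U(20): 21 → V
P(15)+N(13): 28≡2 → C
G(6)+B(1): 7 → H
G(6)+C(2): 8 → I
S(18)+U(20): 38≡12 → M
L(11)+N(13): 24 → Y
T(19)+B(1): 20 → U
D(3)+C(2): 5 → F
O(14)+U(20): 34≡8 → I
E(4)+N(13): 17 → R
E(4)+B(1): 5 → F
G(6)+C(2): 8 → I
S(18)+U(20): 38≡12 → M
H(7)+N(13): 20 → U

VCHIMYUFIRFIMU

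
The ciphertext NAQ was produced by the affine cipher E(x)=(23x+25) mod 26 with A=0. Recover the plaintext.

The inverse of 23 mod 26 is 17, since 23·17=391≡1. Apply D(y)=17·(y−25) mod 26:
N(13): 17·(13−25)=-204≡4 → E
A(0): 17·(0−25)=-425≡17 → R
Q(16): 17·(16−25)=-153≡3 → D

ERD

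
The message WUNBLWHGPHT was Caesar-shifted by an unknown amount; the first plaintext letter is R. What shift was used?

5

From the crib: W(22)−R(17)=5, so the shift is 5.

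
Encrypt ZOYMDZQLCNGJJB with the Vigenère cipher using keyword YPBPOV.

Repeat the key across the message: YPBPOVYPBPOVYP
Z(25)+Y(24): 49≡23 → X
O(14)+P(15): 29≡3 → D
Y(24)+B(1): 25 → Z
M(12)+P(15): 27≡1 → B
D(3)+O(14): 17 → R
Z(25)+V(21): 46≡20 → U
Q(16)+Y(24): 40≡14 → O
L(11)+P(15): 26≡0 → A
C(2)+B(1): 3 → D
N(13)+P(15): 28≡2 → C
G(6)+O(14): 20 → U
J(9)+V(21): 30≡4 → E
J(9)+Y(24): 33≡7 → H
B(1)+P(15): 16 → Q

XDZBRUOADCUEHQ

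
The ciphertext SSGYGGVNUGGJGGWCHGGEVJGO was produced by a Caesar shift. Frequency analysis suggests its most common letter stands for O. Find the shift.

The most frequent ciphertext letter is G (appears 10 times).
G is position 6; O is position 14.
Shift = -8≡18.

18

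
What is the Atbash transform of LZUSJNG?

OAFHQMT

L(11) → O(14)
Z(25) → A(0)
U(20) → F(5)
S(18) → H(7)
J(9) → Q(16)
N(13) → M(12)
G(6) → T(19)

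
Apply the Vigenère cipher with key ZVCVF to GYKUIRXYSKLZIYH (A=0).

Repeat the key across the message: ZVCVFZVCVFZVCVF
G(6)+Z(25): 31≡5 → F
Y(24)+V(21): 45≡19 → T
K(10)+C(2): 12 → M
U(20)+V(21): 41≡15 → P
I(8)+F(5): 13 → N
R(17)+Z(25): 42≡16 → Q
X(23)+V(21): 44≡18 → S
Y(24)+C(2): 26≡0 → A
S(18)+V(21): 39≡13 → N
K(10)+F(5): 15 → P
L(11)+Z(25): 36≡10 → K
Z(25)+V(21): 46≡20 → U
I(8)+C(2): 10 → K
Y(24)+V(21): 45≡19 → T
H(7)+F(5): 12 → M

FTMPNQSANPKUKTM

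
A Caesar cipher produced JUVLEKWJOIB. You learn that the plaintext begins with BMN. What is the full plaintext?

BMNDWCOBGAT

From the crib: J(9)−B(1)=8, so the shift is 8.
Subtract 8 from each ciphertext letter:
J(9): 9−8=1 → B
U(20): 20−8=12 → M
V(21): 21−8=13 → N
L(11): 11−8=3 → D
E(4): 4−8=-4≡22 → W
K(10): 10−8=2 → C
W(22): 22−8=14 → O
J(9): 9−8=1 → B
O(14): 14−8=6 → G
I(8): 8−8=0 → A
B(1): 1−8=-7≡19 → T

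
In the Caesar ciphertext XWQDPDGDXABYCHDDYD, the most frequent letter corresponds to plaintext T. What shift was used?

10

The most frequent ciphertext letter is D (appears 6 times).
D is position 3; T is position 19.
Shift = -16≡10.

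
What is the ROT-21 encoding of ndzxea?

iyuszv

n(13): 13+21=34≡8 → i
d(3): 3+21=24 → y
z(25): 25+21=46≡20 → u
x(23): 23+21=44≡18 → s
e(4): 4+21=25 → z
a(0): 0+21=21 → v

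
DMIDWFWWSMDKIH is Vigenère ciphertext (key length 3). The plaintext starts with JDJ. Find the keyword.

Subtract each crib letter from the matching ciphertext letter (mod 26):
D(3)−J(9)=-6≡20 → U
M(12)−D(3)=9 → J
I(8)−J(9)=-1≡25 → Z

UJZ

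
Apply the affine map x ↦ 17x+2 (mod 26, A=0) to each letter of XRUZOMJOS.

X(23): 17·23+2=393≡3 → D
R(17): 17·17+2=291≡5 → F
U(20): 17·20+2=342≡4 → E
Z(25): 17·25+2=427≡11 → L
O(14): 17·14+2=240≡6 → G
M(12): 17·12+2=206≡24 → Y
J(9): 17·9+2=155≡25 → Z
O(14): 17·14+2=240≡6 → G
S(18): 17·18+2=308≡22 → W

DFELGYZGW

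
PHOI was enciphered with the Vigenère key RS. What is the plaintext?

YPXQ

Repeat the key across the ciphertext: RSRS
P(15)−R(17): -2≡24 → Y
H(7)−S(18): -11≡15 → P
O(14)−R(17): -3≡23 → X
I(8)−S(18): -10≡16 → Q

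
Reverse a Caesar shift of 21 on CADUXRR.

C(2): 2−21=-19≡7 → H
A(0): 0−21=-21≡5 → F
D(3): 3−21=-18≡8 → I
U(20): 20−21=-1≡25 → Z
X(23): 23−21=2 → C
R(17): 17−21=-4≡22 → W
R(17): 17−21=-4≡22 → W

HFIZCWW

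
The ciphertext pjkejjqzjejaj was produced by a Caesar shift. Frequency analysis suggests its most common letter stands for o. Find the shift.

The most frequent ciphertext letter is j (appears 6 times).
j is position 9; o is position 14.
Shift = -5≡21.

21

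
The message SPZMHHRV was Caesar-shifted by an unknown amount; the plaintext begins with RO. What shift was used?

From the crib: S(18)−R(17)=1, so the shift is 1.

1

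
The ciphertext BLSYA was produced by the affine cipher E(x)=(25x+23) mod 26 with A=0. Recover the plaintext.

WMFZX

The inverse of 25 mod 26 is 25, since 25·25=625≡1. Apply D(y)=25·(y−23) mod 26:
B(1): 25·(1−23)=-550≡22 → W
L(11): 25·(11−23)=-300≡12 → M
S(18): 25·(18−23)=-125≡5 → F
Y(24): 25·(24−23)=25 → Z
A(0): 25·(0−23)=-575≡23 → X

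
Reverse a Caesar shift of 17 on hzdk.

qimt

h(7): 7−17=-10≡16 → q
z(25): 25−17=8 → i
d(3): 3−17=-14≡12 → m
k(10): 10−17=-7≡19 → t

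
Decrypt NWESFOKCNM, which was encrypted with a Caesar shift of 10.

DMUIVEASDC

N(13): 13−10=3 → D
W(22): 22−10=12 → M
E(4): 4−10=-6≡20 → U
S(18): 18−10=8 → I
F(5): 5−10=-5≡21 → V
O(14): 14−10=4 → E
K(10): 10−10=0 → A
C(2): 2−10=-8≡18 → S
N(13): 13−10=3 → D
M(12): 12−10=2 → C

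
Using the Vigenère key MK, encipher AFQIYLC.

Repeat the key across the message: MKMKMKM
A(0)+M(12): 12 → M
F(5)+K(10): 15 → P
Q(16)+M(12): 28≡2 → C
I(8)+K(10): 18 → S
Y(24)+M(12): 36≡10 → K
L(11)+K(10): 21 → V
C(2)+M(12): 14 → O

MPCSKVO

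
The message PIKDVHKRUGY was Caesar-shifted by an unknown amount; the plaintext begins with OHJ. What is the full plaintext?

From the crib: P(15)−O(14)=1, so the shift is 1.
Subtract 1 from each ciphertext letter:
P(15): 15−1=14 → O
I(8): 8−1=7 → H
K(10): 10−1=9 → J
D(3): 3−1=2 → C
V(21): 21−1=20 → U
H(7): 7−1=6 → G
K(10): 10−1=9 → J
R(17): 17−1=16 → Q
U(20): 20−1=19 → T
G(6): 6−1=5 → F
Y(24): 24−1=23 → X

OHJCUGJQTFX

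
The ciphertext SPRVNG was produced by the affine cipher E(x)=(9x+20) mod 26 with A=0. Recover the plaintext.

ULRDFK

The inverse of 9 mod 26 is 3, since 9·3=27≡1. Apply D(y)=3·(y−20) mod 26:
S(18): 3·(18−20)=-6≡20 → U
P(15): 3·(15−20)=-15≡11 → L
R(17): 3·(17−20)=-9≡17 → R
V(21): 3·(21−20)=3 → D
N(13): 3·(13−20)=-21≡5 → F
G(6): 3·(6−20)=-42≡10 → K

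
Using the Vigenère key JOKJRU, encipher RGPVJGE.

AUZEAAN

Repeat the key across the message: JOKJRUJ
R(17)+J(9): 26≡0 → A
G(6)+O(14): 20 → U
P(15)+K(10): 25 → Z
V(21)+J(9): 30≡4 → E
J(9)+R(17): 26≡0 → A
G(6)+U(20): 26≡0 → A
E(4)+J(9): 13 → N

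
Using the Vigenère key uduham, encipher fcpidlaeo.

zfjpdxuhi

Repeat the key across the message: uduhamudu
f(5)+u(20): 25 → z
c(2)+d(3): 5 → f
p(15)+u(20): 35≡9 → j
i(8)+h(7): 15 → p
d(3)+a(0): 3 → d
l(11)+m(12): 23 → x
a(0)+u(20): 20 → u
e(4)+d(3): 7 → h
o(14)+u(20): 34≡8 → i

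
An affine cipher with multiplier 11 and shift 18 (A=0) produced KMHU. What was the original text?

The inverse of 11 mod 26 is 19, since 11·19=209≡1. Apply D(y)=19·(y−18) mod 26:
K(10): 19·(10−18)=-152≡4 → E
M(12): 19·(12−18)=-114≡16 → Q
H(7): 19·(7−18)=-209≡25 → Z
U(20): 19·(20−18)=38≡12 → M

EQZM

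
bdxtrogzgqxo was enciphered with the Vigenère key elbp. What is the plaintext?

xswendfkcfwz

Repeat the key across the ciphertext: elbpelbpelbp
b(1)−e(4): -3≡23 → x
d(3)−l(11): -8≡18 → s
x(23)−b(1): 22 → w
t(19)−p(15): 4 → e
r(17)−e(4): 13 → n
o(14)−l(11): 3 → d
g(6)−b(1): 5 → f
z(25)−p(15): 10 → k
g(6)−e(4): 2 → c
q(16)−l(11): 5 → f
x(23)−b(1): 22 → w
o(14)−p(15): -1≡25 → z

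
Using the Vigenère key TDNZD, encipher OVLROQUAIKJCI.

HYYQRJXNHNCFV

Repeat the key across the message: TDNZDTDNZDTDN
O(14)+T(19): 33≡7 → H
V(21)+D(3): 24 → Y
L(11)+N(13): 24 → Y
R(17)+Z(25): 42≡16 → Q
O(14)+D(3): 17 → R
Q(16)+T(19): 35≡9 → J
U(20)+D(3): 23 → X
A(0)+N(13): 13 → N
I(8)+Z(25): 33≡7 → H
K(10)+D(3): 13 → N
J(9)+T(19): 28≡2 → C
C(2)+D(3): 5 → F
I(8)+N(13): 21 → V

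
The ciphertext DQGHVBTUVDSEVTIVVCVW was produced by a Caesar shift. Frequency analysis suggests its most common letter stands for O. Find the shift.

The most frequent ciphertext letter is V (appears 6 times).
V is position 21; O is position 14.
Shift = 7.

7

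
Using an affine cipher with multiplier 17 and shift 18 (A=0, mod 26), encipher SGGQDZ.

MQQERB

S(18): 17·18+18=324≡12 → M
G(6): 17·6+18=120≡16 → Q
G(6): 17·6+18=120≡16 → Q
Q(16): 17·16+18=290≡4 → E
D(3): 17·3+18=69≡17 → R
Z(25): 17·25+18=443≡1 → B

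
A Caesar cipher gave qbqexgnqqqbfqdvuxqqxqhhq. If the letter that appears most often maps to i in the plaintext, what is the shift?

8

The most frequent ciphertext letter is q (appears 10 times).
q is position 16; i is position 8.
Shift = 8.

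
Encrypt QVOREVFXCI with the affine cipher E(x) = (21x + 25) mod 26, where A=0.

XYHSFYAOPL

Q(16): 21·16+25=361≡23 → X
V(21): 21·21+25=466≡24 → Y
O(14): 21·14+25=319≡7 → H
R(17): 21·17+25=382≡18 → S
E(4): 21·4+25=109≡5 → F
V(21): 21·21+25=466≡24 → Y
F(5): 21·5+25=130≡0 → A
X(23): 21·23+25=508≡14 → O
C(2): 21·2+25=67≡15 → P
I(8): 21·8+25=193≡11 → L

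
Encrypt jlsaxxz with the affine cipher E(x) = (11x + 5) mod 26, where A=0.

j(9): 11·9+5=104≡0 → a
l(11): 11·11+5=126≡22 → w
s(18): 11·18+5=203≡21 → v
a(0): 11·0+5=5 → f
x(23): 11·23+5=258≡24 → y
x(23): 11·23+5=258≡24 → y
z(25): 11·25+5=280≡20 → u

awvfyyu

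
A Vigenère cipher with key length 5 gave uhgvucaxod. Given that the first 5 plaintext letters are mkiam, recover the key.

ixyvi

Subtract each crib letter from the matching ciphertext letter (mod 26):
u(20)−m(12)=8 → i
h(7)−k(10)=-3≡23 → x
g(6)−i(8)=-2≡24 → y
v(21)−a(0)=21 → v
u(20)−m(12)=8 → i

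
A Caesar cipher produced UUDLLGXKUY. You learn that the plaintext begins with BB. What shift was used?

19

From the crib: U(20)−B(1)=19, so the shift is 19.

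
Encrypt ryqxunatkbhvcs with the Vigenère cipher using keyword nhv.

Repeat the key across the message: nhvnhvnhvnhvnh
r(17)+n(13): 30≡4 → e
y(24)+h(7): 31≡5 → f
q(16)+v(21): 37≡11 → l
x(23)+n(13): 36≡10 → k
u(20)+h(7): 27≡1 → b
n(13)+v(21): 34≡8 → i
a(0)+n(13): 13 → n
t(19)+h(7): 26≡0 → a
k(10)+v(21): 31≡5 → f
b(1)+n(13): 14 → o
h(7)+h(7): 14 → o
v(21)+v(21): 42≡16 → q
c(2)+n(13): 15 → p
s(18)+h(7): 25 → z

eflkbinafooqpz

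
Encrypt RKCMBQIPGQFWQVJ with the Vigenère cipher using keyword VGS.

MQUHHIDVYLLOLBB

Repeat the key across the message: VGSVGSVGSVGSVGS
R(17)+V(21): 38≡12 → M
K(10)+G(6): 16 → Q
C(2)+S(18): 20 → U
M(12)+V(21): 33≡7 → H
B(1)+G(6): 7 → H
Q(16)+S(18): 34≡8 → I
I(8)+V(21): 29≡3 → D
P(15)+G(6): 21 → V
G(6)+S(18): 24 → Y
Q(16)+V(21): 37≡11 → L
F(5)+G(6): 11 → L
W(22)+S(18): 40≡14 → O
Q(16)+V(21): 37≡11 → L
V(21)+G(6): 27≡1 → B
J(9)+S(18): 27≡1 → B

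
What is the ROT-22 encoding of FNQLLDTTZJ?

BJMHHZPPVF

F(5): 5+22=27≡1 → B
N(13): 13+22=35≡9 → J
Q(16): 16+22=38≡12 → M
L(11): 11+22=33≡7 → H
L(11): 11+22=33≡7 → H
D(3): 3+22=25 → Z
T(19): 19+22=41≡15 → P
T(19): 19+22=41≡15 → P
Z(25): 25+22=47≡21 → V
J(9): 9+22=31≡5 → F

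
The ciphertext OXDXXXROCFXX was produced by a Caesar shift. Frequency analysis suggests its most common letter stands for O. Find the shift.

The most frequent ciphertext letter is X (appears 6 times).
X is position 23; O is position 14.
Shift = 9.

9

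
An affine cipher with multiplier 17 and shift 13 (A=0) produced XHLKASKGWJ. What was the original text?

The inverse of 17 mod 26 is 23, since 17·23=391≡1. Apply D(y)=23·(y−13) mod 26:
X(23): 23·(23−13)=230≡22 → W
H(7): 23·(7−13)=-138≡18 → S
L(11): 23·(11−13)=-46≡6 → G
K(10): 23·(10−13)=-69≡9 → J
A(0): 23·(0−13)=-299≡13 → N
S(18): 23·(18−13)=115≡11 → L
K(10): 23·(10−13)=-69≡9 → J
G(6): 23·(6−13)=-161≡21 → V
W(22): 23·(22−13)=207≡25 → Z
J(9): 23·(9−13)=-92≡12 → M

WSGJNLJVZM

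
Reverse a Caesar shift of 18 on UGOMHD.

U(20): 20−18=2 → C
G(6): 6−18=-12≡14 → O
O(14): 14−18=-4≡22 → W
M(12): 12−18=-6≡20 → U
H(7): 7−18=-11≡15 → P
D(3): 3−18=-15≡11 → L

COWUPL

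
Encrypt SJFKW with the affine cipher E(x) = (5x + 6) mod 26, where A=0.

S(18): 5·18+6=96≡18 → S
J(9): 5·9+6=51≡25 → Z
F(5): 5·5+6=31≡5 → F
K(10): 5·10+6=56≡4 → E
W(22): 5·22+6=116≡12 → M

SZFEM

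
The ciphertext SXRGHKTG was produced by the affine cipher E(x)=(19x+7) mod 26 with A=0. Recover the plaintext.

RUGPAHCP

The inverse of 19 mod 26 is 11, since 19·11=209≡1. Apply D(y)=11·(y−7) mod 26:
S(18): 11·(18−7)=121≡17 → R
X(23): 11·(23−7)=176≡20 → U
R(17): 11·(17−7)=110≡6 → G
G(6): 11·(6−7)=-11≡15 → P
H(7): 11·(7−7)=0 → A
K(10): 11·(10−7)=33≡7 → H
T(19): 11·(19−7)=132≡2 → C
G(6): 11·(6−7)=-11≡15 → P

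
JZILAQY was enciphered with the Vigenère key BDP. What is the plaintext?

Repeat the key across the ciphertext: BDPBDPB
J(9)−B(1): 8 → I
Z(25)−D(3): 22 → W
I(8)−P(15): -7≡19 → T
L(11)−B(1): 10 → K
A(0)−D(3): -3≡23 → X
Q(16)−P(15): 1 → B
Y(24)−B(1): 23 → X

IWTKXBX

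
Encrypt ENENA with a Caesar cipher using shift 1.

E(4): 4+1=5 → F
N(13): 13+1=14 → O
E(4): 4+1=5 → F
N(13): 13+1=14 → O
A(0): 0+1=1 → B

FOFOB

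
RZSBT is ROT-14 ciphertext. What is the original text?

R(17): 17−14=3 → D
Z(25): 25−14=11 → L
S(18): 18−14=4 → E
B(1): 1−14=-13≡13 → N
T(19): 19−14=5 → F

DLENF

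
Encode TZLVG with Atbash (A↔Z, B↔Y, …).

GAOET

T(19) → G(6)
Z(25) → A(0)
L(11) → O(14)
V(21) → E(4)
G(6) → T(19)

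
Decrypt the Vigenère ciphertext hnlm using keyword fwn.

cryh

Repeat the key across the ciphertext: fwnf
h(7)−f(5): 2 → c
n(13)−w(22): -9≡17 → r
l(11)−n(13): -2≡24 → y
m(12)−f(5): 7 → h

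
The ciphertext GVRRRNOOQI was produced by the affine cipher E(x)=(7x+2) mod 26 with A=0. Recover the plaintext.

IZRRRJYYCM

The inverse of 7 mod 26 is 15, since 7·15=105≡1. Apply D(y)=15·(y−2) mod 26:
G(6): 15·(6−2)=60≡8 → I
V(21): 15·(21−2)=285≡25 → Z
R(17): 15·(17−2)=225≡17 → R
R(17): 15·(17−2)=225≡17 → R
R(17): 15·(17−2)=225≡17 → R
N(13): 15·(13−2)=165≡9 → J
O(14): 15·(14−2)=180≡24 → Y
O(14): 15·(14−2)=180≡24 → Y
Q(16): 15·(16−2)=210≡2 → C
I(8): 15·(8−2)=90≡12 → M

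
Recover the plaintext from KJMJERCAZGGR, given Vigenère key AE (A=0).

KFMFENCWZCGN

Repeat the key across the ciphertext: AEAEAEAEAEAE
K(10)−A(0): 10 → K
J(9)−E(4): 5 → F
M(12)−A(0): 12 → M
J(9)−E(4): 5 → F
E(4)−A(0): 4 → E
R(17)−E(4): 13 → N
C(2)−A(0): 2 → C
A(0)−E(4): -4≡22 → W
Z(25)−A(0): 25 → Z
G(6)−E(4): 2 → C
G(6)−A(0): 6 → G
R(17)−E(4): 13 → N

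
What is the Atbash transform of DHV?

D(3) → W(22)
H(7) → S(18)
V(21) → E(4)

WSE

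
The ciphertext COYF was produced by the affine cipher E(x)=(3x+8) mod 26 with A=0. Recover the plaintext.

YCOZ

The inverse of 3 mod 26 is 9, since 3·9=27≡1. Apply D(y)=9·(y−8) mod 26:
C(2): 9·(2−8)=-54≡24 → Y
O(14): 9·(14−8)=54≡2 → C
Y(24): 9·(24−8)=144≡14 → O
F(5): 9·(5−8)=-27≡25 → Z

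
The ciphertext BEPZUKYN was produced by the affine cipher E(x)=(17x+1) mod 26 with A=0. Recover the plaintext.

The inverse of 17 mod 26 is 23, since 17·23=391≡1. Apply D(y)=23·(y−1) mod 26:
B(1): 23·(1−1)=0 → A
E(4): 23·(4−1)=69≡17 → R
P(15): 23·(15−1)=322≡10 → K
Z(25): 23·(25−1)=552≡6 → G
U(20): 23·(20−1)=437≡21 → V
K(10): 23·(10−1)=207≡25 → Z
Y(24): 23·(24−1)=529≡9 → J
N(13): 23·(13−1)=276≡16 → Q

ARKGVZJQ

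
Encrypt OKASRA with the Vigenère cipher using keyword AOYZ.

OYYRRO

Repeat the key across the message: AOYZAO
O(14)+A(0): 14 → O
K(10)+O(14): 24 → Y
A(0)+Y(24): 24 → Y
S(18)+Z(25): 43≡17 → R
R(17)+A(0): 17 → R
A(0)+O(14): 14 → O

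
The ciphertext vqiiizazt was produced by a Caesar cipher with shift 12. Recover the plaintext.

v(21): 21−12=9 → j
q(16): 16−12=4 → e
i(8): 8−12=-4≡22 → w
i(8): 8−12=-4≡22 → w
i(8): 8−12=-4≡22 → w
z(25): 25−12=13 → n
a(0): 0−12=-12≡14 → o
z(25): 25−12=13 → n
t(19): 19−12=7 → h

jewwwnonh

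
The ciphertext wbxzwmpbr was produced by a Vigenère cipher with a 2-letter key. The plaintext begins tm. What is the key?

Subtract each crib letter from the matching ciphertext letter (mod 26):
w(22)−t(19)=3 → d
b(1)−m(12)=-11≡15 → p

dp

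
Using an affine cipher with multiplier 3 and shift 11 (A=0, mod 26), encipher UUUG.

TTTD

U(20): 3·20+11=71≡19 → T
U(20): 3·20+11=71≡19 → T
U(20): 3·20+11=71≡19 → T
G(6): 3·6+11=29≡3 → D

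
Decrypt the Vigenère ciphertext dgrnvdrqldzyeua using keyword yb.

Repeat the key across the ciphertext: ybybybybybybyby
d(3)−y(24): -21≡5 → f
g(6)−b(1): 5 → f
r(17)−y(24): -7≡19 → t
n(13)−b(1): 12 → m
v(21)−y(24): -3≡23 → x
d(3)−b(1): 2 → c
r(17)−y(24): -7≡19 → t
q(16)−b(1): 15 → p
l(11)−y(24): -13≡13 → n
d(3)−b(1): 2 → c
z(25)−y(24): 1 → b
y(24)−b(1): 23 → x
e(4)−y(24): -20≡6 → g
u(20)−b(1): 19 → t
a(0)−y(24): -24≡2 → c

fftmxctpncbxgtc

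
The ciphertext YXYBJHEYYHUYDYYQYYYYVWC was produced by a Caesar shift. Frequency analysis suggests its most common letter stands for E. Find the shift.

The most frequent ciphertext letter is Y (appears 11 times).
Y is position 24; E is position 4.
Shift = 20.

20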